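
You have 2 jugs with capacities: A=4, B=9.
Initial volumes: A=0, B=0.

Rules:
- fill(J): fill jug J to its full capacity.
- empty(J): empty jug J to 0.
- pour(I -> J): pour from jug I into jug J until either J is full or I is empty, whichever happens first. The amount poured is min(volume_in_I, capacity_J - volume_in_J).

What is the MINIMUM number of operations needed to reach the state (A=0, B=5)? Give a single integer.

Answer: 3

Derivation:
BFS from (A=0, B=0). One shortest path:
  1. fill(B) -> (A=0 B=9)
  2. pour(B -> A) -> (A=4 B=5)
  3. empty(A) -> (A=0 B=5)
Reached target in 3 moves.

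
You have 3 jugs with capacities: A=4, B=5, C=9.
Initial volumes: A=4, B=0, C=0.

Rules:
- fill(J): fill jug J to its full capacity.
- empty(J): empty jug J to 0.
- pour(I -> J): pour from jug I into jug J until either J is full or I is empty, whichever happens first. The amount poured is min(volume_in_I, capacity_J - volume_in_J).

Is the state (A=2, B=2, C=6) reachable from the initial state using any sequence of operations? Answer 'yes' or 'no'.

Answer: no

Derivation:
BFS explored all 204 reachable states.
Reachable set includes: (0,0,0), (0,0,1), (0,0,2), (0,0,3), (0,0,4), (0,0,5), (0,0,6), (0,0,7), (0,0,8), (0,0,9), (0,1,0), (0,1,1) ...
Target (A=2, B=2, C=6) not in reachable set → no.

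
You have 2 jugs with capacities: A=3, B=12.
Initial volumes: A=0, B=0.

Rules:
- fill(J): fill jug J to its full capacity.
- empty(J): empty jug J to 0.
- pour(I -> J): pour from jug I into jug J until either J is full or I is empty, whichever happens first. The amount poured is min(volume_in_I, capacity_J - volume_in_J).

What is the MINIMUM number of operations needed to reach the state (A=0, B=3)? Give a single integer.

Answer: 2

Derivation:
BFS from (A=0, B=0). One shortest path:
  1. fill(A) -> (A=3 B=0)
  2. pour(A -> B) -> (A=0 B=3)
Reached target in 2 moves.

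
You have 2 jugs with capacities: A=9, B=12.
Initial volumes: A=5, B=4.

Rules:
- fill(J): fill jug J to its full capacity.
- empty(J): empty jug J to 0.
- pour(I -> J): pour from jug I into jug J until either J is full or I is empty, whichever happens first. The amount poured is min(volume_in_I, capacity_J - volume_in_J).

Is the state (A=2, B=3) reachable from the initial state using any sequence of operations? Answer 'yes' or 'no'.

Answer: no

Derivation:
BFS explored all 43 reachable states.
Reachable set includes: (0,0), (0,1), (0,2), (0,3), (0,4), (0,5), (0,6), (0,7), (0,8), (0,9), (0,10), (0,11) ...
Target (A=2, B=3) not in reachable set → no.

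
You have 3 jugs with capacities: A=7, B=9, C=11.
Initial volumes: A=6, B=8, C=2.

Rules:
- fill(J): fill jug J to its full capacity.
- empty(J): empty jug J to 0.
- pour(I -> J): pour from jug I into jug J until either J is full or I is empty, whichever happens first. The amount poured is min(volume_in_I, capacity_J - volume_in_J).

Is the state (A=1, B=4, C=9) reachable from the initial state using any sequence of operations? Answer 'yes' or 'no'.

BFS explored all 481 reachable states.
Reachable set includes: (0,0,0), (0,0,1), (0,0,2), (0,0,3), (0,0,4), (0,0,5), (0,0,6), (0,0,7), (0,0,8), (0,0,9), (0,0,10), (0,0,11) ...
Target (A=1, B=4, C=9) not in reachable set → no.

Answer: no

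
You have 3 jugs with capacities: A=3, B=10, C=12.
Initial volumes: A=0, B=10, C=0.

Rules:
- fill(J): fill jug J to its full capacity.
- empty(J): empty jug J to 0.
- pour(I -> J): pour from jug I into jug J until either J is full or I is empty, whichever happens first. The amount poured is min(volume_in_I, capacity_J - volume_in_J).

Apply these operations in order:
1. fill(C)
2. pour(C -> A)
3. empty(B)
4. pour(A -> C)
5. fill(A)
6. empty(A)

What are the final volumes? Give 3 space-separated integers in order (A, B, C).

Step 1: fill(C) -> (A=0 B=10 C=12)
Step 2: pour(C -> A) -> (A=3 B=10 C=9)
Step 3: empty(B) -> (A=3 B=0 C=9)
Step 4: pour(A -> C) -> (A=0 B=0 C=12)
Step 5: fill(A) -> (A=3 B=0 C=12)
Step 6: empty(A) -> (A=0 B=0 C=12)

Answer: 0 0 12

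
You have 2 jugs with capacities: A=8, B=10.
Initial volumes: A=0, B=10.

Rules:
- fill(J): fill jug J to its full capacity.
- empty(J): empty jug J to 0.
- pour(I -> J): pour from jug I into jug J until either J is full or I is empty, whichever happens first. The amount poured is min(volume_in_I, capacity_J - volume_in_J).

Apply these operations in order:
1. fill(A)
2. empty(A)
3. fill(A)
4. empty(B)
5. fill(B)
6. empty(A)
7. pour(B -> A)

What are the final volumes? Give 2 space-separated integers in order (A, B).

Answer: 8 2

Derivation:
Step 1: fill(A) -> (A=8 B=10)
Step 2: empty(A) -> (A=0 B=10)
Step 3: fill(A) -> (A=8 B=10)
Step 4: empty(B) -> (A=8 B=0)
Step 5: fill(B) -> (A=8 B=10)
Step 6: empty(A) -> (A=0 B=10)
Step 7: pour(B -> A) -> (A=8 B=2)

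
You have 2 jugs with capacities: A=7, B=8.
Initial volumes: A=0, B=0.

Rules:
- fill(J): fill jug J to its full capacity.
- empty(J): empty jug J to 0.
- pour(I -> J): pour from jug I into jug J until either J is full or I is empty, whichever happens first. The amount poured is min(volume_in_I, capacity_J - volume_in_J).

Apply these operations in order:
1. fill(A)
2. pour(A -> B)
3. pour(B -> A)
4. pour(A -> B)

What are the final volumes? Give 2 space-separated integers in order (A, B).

Step 1: fill(A) -> (A=7 B=0)
Step 2: pour(A -> B) -> (A=0 B=7)
Step 3: pour(B -> A) -> (A=7 B=0)
Step 4: pour(A -> B) -> (A=0 B=7)

Answer: 0 7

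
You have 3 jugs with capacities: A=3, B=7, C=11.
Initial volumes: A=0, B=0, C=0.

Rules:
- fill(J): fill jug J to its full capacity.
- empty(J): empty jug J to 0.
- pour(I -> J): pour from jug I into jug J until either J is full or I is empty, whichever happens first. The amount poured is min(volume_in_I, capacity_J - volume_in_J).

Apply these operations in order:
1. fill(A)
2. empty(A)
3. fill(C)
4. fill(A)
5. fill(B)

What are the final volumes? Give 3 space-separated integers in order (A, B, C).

Answer: 3 7 11

Derivation:
Step 1: fill(A) -> (A=3 B=0 C=0)
Step 2: empty(A) -> (A=0 B=0 C=0)
Step 3: fill(C) -> (A=0 B=0 C=11)
Step 4: fill(A) -> (A=3 B=0 C=11)
Step 5: fill(B) -> (A=3 B=7 C=11)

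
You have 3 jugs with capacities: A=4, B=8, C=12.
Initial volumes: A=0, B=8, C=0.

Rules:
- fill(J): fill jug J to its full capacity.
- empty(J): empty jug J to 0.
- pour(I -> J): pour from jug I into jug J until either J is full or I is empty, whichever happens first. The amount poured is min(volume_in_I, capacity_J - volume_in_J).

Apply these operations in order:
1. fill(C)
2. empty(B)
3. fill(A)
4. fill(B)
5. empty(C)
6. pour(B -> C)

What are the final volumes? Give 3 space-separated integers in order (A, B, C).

Step 1: fill(C) -> (A=0 B=8 C=12)
Step 2: empty(B) -> (A=0 B=0 C=12)
Step 3: fill(A) -> (A=4 B=0 C=12)
Step 4: fill(B) -> (A=4 B=8 C=12)
Step 5: empty(C) -> (A=4 B=8 C=0)
Step 6: pour(B -> C) -> (A=4 B=0 C=8)

Answer: 4 0 8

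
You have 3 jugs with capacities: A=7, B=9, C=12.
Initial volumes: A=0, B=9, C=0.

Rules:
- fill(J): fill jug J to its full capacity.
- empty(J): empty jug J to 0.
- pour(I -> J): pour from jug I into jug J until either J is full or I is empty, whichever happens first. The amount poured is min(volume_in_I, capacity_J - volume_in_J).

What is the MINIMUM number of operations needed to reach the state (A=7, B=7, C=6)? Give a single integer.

BFS from (A=0, B=9, C=0). One shortest path:
  1. fill(A) -> (A=7 B=9 C=0)
  2. pour(B -> C) -> (A=7 B=0 C=9)
  3. fill(B) -> (A=7 B=9 C=9)
  4. pour(B -> C) -> (A=7 B=6 C=12)
  5. empty(C) -> (A=7 B=6 C=0)
  6. pour(B -> C) -> (A=7 B=0 C=6)
  7. pour(A -> B) -> (A=0 B=7 C=6)
  8. fill(A) -> (A=7 B=7 C=6)
Reached target in 8 moves.

Answer: 8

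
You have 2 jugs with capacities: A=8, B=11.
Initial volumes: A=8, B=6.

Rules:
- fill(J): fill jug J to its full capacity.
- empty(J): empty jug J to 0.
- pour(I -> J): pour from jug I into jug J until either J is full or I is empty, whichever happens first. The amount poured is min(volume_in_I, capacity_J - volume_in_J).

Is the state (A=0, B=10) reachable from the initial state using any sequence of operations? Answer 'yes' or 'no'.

Answer: yes

Derivation:
BFS from (A=8, B=6):
  1. empty(B) -> (A=8 B=0)
  2. pour(A -> B) -> (A=0 B=8)
  3. fill(A) -> (A=8 B=8)
  4. pour(A -> B) -> (A=5 B=11)
  5. empty(B) -> (A=5 B=0)
  6. pour(A -> B) -> (A=0 B=5)
  7. fill(A) -> (A=8 B=5)
  8. pour(A -> B) -> (A=2 B=11)
  9. empty(B) -> (A=2 B=0)
  10. pour(A -> B) -> (A=0 B=2)
  11. fill(A) -> (A=8 B=2)
  12. pour(A -> B) -> (A=0 B=10)
Target reached → yes.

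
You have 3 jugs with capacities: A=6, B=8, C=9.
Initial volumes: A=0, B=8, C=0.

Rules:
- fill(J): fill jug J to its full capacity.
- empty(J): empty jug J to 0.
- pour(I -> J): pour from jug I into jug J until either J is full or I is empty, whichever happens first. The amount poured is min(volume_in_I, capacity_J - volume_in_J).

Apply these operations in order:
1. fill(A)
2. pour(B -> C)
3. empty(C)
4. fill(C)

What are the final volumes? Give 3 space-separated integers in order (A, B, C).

Answer: 6 0 9

Derivation:
Step 1: fill(A) -> (A=6 B=8 C=0)
Step 2: pour(B -> C) -> (A=6 B=0 C=8)
Step 3: empty(C) -> (A=6 B=0 C=0)
Step 4: fill(C) -> (A=6 B=0 C=9)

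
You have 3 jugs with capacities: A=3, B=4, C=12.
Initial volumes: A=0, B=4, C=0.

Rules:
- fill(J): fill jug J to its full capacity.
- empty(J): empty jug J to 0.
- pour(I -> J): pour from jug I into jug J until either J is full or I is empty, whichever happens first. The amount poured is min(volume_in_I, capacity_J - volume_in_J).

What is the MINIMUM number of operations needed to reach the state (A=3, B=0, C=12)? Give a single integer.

BFS from (A=0, B=4, C=0). One shortest path:
  1. fill(A) -> (A=3 B=4 C=0)
  2. empty(B) -> (A=3 B=0 C=0)
  3. fill(C) -> (A=3 B=0 C=12)
Reached target in 3 moves.

Answer: 3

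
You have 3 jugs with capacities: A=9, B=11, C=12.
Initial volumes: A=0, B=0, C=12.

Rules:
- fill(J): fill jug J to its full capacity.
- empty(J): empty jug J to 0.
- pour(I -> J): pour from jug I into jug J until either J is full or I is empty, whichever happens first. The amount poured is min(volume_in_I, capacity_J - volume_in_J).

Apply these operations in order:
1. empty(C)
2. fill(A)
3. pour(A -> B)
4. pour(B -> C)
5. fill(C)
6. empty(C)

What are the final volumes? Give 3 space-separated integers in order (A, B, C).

Answer: 0 0 0

Derivation:
Step 1: empty(C) -> (A=0 B=0 C=0)
Step 2: fill(A) -> (A=9 B=0 C=0)
Step 3: pour(A -> B) -> (A=0 B=9 C=0)
Step 4: pour(B -> C) -> (A=0 B=0 C=9)
Step 5: fill(C) -> (A=0 B=0 C=12)
Step 6: empty(C) -> (A=0 B=0 C=0)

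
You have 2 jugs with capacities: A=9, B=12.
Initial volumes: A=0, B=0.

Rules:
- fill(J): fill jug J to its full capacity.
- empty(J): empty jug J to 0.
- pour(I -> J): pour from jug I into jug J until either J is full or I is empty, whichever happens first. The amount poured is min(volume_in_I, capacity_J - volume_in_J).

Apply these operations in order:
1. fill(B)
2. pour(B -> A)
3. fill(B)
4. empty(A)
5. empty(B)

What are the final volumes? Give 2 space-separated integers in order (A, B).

Step 1: fill(B) -> (A=0 B=12)
Step 2: pour(B -> A) -> (A=9 B=3)
Step 3: fill(B) -> (A=9 B=12)
Step 4: empty(A) -> (A=0 B=12)
Step 5: empty(B) -> (A=0 B=0)

Answer: 0 0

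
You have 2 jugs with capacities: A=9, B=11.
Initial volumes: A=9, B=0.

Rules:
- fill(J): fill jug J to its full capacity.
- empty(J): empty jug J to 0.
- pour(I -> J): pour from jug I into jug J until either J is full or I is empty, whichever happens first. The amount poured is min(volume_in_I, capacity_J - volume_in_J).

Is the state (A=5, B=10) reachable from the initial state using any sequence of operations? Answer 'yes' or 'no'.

Answer: no

Derivation:
BFS explored all 40 reachable states.
Reachable set includes: (0,0), (0,1), (0,2), (0,3), (0,4), (0,5), (0,6), (0,7), (0,8), (0,9), (0,10), (0,11) ...
Target (A=5, B=10) not in reachable set → no.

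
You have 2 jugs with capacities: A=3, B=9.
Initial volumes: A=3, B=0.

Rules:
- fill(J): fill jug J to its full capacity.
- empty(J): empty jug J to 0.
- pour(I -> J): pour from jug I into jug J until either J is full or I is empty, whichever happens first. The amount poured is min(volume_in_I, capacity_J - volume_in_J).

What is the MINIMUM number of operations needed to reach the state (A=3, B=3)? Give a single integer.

BFS from (A=3, B=0). One shortest path:
  1. pour(A -> B) -> (A=0 B=3)
  2. fill(A) -> (A=3 B=3)
Reached target in 2 moves.

Answer: 2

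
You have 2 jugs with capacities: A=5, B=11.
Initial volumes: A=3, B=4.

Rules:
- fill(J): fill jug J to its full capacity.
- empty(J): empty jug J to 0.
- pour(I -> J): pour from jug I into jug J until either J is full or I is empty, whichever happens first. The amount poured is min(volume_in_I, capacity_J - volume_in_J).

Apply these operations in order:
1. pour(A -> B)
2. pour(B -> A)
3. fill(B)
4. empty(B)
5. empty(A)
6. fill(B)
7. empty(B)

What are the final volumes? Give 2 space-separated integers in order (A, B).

Answer: 0 0

Derivation:
Step 1: pour(A -> B) -> (A=0 B=7)
Step 2: pour(B -> A) -> (A=5 B=2)
Step 3: fill(B) -> (A=5 B=11)
Step 4: empty(B) -> (A=5 B=0)
Step 5: empty(A) -> (A=0 B=0)
Step 6: fill(B) -> (A=0 B=11)
Step 7: empty(B) -> (A=0 B=0)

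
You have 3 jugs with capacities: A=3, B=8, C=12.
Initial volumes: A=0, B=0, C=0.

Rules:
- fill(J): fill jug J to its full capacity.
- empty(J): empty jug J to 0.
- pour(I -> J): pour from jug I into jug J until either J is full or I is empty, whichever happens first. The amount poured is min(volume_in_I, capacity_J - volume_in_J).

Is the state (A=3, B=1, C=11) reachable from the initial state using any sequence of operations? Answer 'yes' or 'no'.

Answer: yes

Derivation:
BFS from (A=0, B=0, C=0):
  1. fill(C) -> (A=0 B=0 C=12)
  2. pour(C -> A) -> (A=3 B=0 C=9)
  3. empty(A) -> (A=0 B=0 C=9)
  4. pour(C -> B) -> (A=0 B=8 C=1)
  5. pour(C -> A) -> (A=1 B=8 C=0)
  6. pour(B -> C) -> (A=1 B=0 C=8)
  7. pour(A -> B) -> (A=0 B=1 C=8)
  8. fill(A) -> (A=3 B=1 C=8)
  9. pour(A -> C) -> (A=0 B=1 C=11)
  10. fill(A) -> (A=3 B=1 C=11)
Target reached → yes.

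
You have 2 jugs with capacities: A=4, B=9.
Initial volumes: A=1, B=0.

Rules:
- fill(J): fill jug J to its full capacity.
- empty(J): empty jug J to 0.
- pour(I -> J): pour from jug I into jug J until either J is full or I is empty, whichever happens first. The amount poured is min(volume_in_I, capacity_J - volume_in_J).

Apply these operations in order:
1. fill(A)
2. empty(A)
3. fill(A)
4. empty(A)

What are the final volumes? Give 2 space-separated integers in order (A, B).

Answer: 0 0

Derivation:
Step 1: fill(A) -> (A=4 B=0)
Step 2: empty(A) -> (A=0 B=0)
Step 3: fill(A) -> (A=4 B=0)
Step 4: empty(A) -> (A=0 B=0)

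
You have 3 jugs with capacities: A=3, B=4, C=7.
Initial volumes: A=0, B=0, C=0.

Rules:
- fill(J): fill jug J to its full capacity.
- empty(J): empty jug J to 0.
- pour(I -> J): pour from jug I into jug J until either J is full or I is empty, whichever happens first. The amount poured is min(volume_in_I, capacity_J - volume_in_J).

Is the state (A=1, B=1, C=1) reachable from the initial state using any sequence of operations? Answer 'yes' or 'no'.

BFS explored all 124 reachable states.
Reachable set includes: (0,0,0), (0,0,1), (0,0,2), (0,0,3), (0,0,4), (0,0,5), (0,0,6), (0,0,7), (0,1,0), (0,1,1), (0,1,2), (0,1,3) ...
Target (A=1, B=1, C=1) not in reachable set → no.

Answer: no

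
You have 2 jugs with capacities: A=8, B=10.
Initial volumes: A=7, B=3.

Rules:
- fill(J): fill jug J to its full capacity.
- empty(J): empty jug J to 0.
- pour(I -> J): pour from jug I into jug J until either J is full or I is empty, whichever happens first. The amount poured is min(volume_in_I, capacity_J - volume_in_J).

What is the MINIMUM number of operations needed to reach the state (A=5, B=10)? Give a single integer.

BFS from (A=7, B=3). One shortest path:
  1. empty(B) -> (A=7 B=0)
  2. pour(A -> B) -> (A=0 B=7)
  3. fill(A) -> (A=8 B=7)
  4. pour(A -> B) -> (A=5 B=10)
Reached target in 4 moves.

Answer: 4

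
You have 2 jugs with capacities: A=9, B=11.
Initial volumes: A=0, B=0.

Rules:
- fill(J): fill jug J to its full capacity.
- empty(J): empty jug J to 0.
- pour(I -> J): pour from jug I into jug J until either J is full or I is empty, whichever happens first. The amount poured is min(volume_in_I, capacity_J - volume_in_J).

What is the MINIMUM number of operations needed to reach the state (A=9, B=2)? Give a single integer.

BFS from (A=0, B=0). One shortest path:
  1. fill(B) -> (A=0 B=11)
  2. pour(B -> A) -> (A=9 B=2)
Reached target in 2 moves.

Answer: 2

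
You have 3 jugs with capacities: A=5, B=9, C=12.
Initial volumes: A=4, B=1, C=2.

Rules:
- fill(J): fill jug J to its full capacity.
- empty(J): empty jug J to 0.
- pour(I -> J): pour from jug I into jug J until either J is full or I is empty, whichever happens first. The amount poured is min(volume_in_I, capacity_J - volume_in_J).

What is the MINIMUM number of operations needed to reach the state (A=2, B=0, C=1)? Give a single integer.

BFS from (A=4, B=1, C=2). One shortest path:
  1. empty(A) -> (A=0 B=1 C=2)
  2. pour(C -> A) -> (A=2 B=1 C=0)
  3. pour(B -> C) -> (A=2 B=0 C=1)
Reached target in 3 moves.

Answer: 3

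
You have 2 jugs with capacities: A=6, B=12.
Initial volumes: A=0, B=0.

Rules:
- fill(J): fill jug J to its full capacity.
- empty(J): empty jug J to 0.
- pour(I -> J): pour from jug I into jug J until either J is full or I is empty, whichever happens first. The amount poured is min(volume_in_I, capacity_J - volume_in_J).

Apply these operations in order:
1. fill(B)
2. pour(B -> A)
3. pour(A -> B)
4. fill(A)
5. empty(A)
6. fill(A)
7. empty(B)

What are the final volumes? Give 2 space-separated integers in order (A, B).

Step 1: fill(B) -> (A=0 B=12)
Step 2: pour(B -> A) -> (A=6 B=6)
Step 3: pour(A -> B) -> (A=0 B=12)
Step 4: fill(A) -> (A=6 B=12)
Step 5: empty(A) -> (A=0 B=12)
Step 6: fill(A) -> (A=6 B=12)
Step 7: empty(B) -> (A=6 B=0)

Answer: 6 0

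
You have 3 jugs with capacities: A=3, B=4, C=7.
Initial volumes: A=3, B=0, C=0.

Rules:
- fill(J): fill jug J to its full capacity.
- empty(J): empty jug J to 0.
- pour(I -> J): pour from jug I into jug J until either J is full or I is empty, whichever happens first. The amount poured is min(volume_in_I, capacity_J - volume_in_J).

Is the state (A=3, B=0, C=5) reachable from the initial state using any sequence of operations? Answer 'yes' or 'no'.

Answer: yes

Derivation:
BFS from (A=3, B=0, C=0):
  1. empty(A) -> (A=0 B=0 C=0)
  2. fill(B) -> (A=0 B=4 C=0)
  3. pour(B -> A) -> (A=3 B=1 C=0)
  4. pour(B -> C) -> (A=3 B=0 C=1)
  5. fill(B) -> (A=3 B=4 C=1)
  6. pour(B -> C) -> (A=3 B=0 C=5)
Target reached → yes.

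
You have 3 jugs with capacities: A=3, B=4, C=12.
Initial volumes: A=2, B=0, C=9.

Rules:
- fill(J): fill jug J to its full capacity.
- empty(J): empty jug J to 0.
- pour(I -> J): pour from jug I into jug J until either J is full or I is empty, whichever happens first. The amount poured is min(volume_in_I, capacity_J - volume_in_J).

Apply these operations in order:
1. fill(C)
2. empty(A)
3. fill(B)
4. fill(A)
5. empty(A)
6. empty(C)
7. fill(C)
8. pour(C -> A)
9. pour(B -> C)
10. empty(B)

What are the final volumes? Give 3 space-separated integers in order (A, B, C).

Step 1: fill(C) -> (A=2 B=0 C=12)
Step 2: empty(A) -> (A=0 B=0 C=12)
Step 3: fill(B) -> (A=0 B=4 C=12)
Step 4: fill(A) -> (A=3 B=4 C=12)
Step 5: empty(A) -> (A=0 B=4 C=12)
Step 6: empty(C) -> (A=0 B=4 C=0)
Step 7: fill(C) -> (A=0 B=4 C=12)
Step 8: pour(C -> A) -> (A=3 B=4 C=9)
Step 9: pour(B -> C) -> (A=3 B=1 C=12)
Step 10: empty(B) -> (A=3 B=0 C=12)

Answer: 3 0 12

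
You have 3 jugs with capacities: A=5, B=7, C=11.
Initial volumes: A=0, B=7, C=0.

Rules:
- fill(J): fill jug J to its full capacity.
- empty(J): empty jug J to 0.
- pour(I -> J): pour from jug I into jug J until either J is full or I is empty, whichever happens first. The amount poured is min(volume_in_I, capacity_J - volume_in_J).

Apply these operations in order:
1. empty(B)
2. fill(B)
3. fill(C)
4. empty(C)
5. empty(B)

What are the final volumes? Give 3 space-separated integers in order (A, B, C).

Answer: 0 0 0

Derivation:
Step 1: empty(B) -> (A=0 B=0 C=0)
Step 2: fill(B) -> (A=0 B=7 C=0)
Step 3: fill(C) -> (A=0 B=7 C=11)
Step 4: empty(C) -> (A=0 B=7 C=0)
Step 5: empty(B) -> (A=0 B=0 C=0)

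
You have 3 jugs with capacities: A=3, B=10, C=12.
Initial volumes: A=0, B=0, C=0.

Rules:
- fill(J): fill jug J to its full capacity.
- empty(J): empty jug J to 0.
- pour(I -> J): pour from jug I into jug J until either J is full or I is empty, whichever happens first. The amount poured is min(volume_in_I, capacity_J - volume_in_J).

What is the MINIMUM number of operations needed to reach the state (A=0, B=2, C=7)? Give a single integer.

BFS from (A=0, B=0, C=0). One shortest path:
  1. fill(C) -> (A=0 B=0 C=12)
  2. pour(C -> B) -> (A=0 B=10 C=2)
  3. pour(B -> A) -> (A=3 B=7 C=2)
  4. empty(A) -> (A=0 B=7 C=2)
  5. pour(C -> A) -> (A=2 B=7 C=0)
  6. pour(B -> C) -> (A=2 B=0 C=7)
  7. pour(A -> B) -> (A=0 B=2 C=7)
Reached target in 7 moves.

Answer: 7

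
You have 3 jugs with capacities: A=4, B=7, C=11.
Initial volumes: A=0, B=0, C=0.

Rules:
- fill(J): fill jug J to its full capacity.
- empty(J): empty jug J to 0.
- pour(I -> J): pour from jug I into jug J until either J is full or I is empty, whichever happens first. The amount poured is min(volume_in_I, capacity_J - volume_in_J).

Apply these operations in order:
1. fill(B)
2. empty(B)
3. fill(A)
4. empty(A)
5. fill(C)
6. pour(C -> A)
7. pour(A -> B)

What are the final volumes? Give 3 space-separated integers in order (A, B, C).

Answer: 0 4 7

Derivation:
Step 1: fill(B) -> (A=0 B=7 C=0)
Step 2: empty(B) -> (A=0 B=0 C=0)
Step 3: fill(A) -> (A=4 B=0 C=0)
Step 4: empty(A) -> (A=0 B=0 C=0)
Step 5: fill(C) -> (A=0 B=0 C=11)
Step 6: pour(C -> A) -> (A=4 B=0 C=7)
Step 7: pour(A -> B) -> (A=0 B=4 C=7)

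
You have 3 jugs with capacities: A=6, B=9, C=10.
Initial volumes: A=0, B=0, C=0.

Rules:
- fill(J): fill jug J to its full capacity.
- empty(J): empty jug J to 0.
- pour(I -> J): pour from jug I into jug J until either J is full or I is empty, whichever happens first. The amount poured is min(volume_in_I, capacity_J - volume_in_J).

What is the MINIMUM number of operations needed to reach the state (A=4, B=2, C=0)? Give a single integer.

Answer: 8

Derivation:
BFS from (A=0, B=0, C=0). One shortest path:
  1. fill(A) -> (A=6 B=0 C=0)
  2. pour(A -> B) -> (A=0 B=6 C=0)
  3. fill(A) -> (A=6 B=6 C=0)
  4. pour(A -> C) -> (A=0 B=6 C=6)
  5. pour(B -> C) -> (A=0 B=2 C=10)
  6. pour(C -> A) -> (A=6 B=2 C=4)
  7. empty(A) -> (A=0 B=2 C=4)
  8. pour(C -> A) -> (A=4 B=2 C=0)
Reached target in 8 moves.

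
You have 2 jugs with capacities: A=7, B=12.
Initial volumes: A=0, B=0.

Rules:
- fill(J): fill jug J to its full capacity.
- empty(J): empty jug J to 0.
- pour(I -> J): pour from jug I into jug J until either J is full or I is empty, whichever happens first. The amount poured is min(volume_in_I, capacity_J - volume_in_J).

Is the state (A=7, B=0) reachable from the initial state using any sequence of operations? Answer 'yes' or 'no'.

BFS from (A=0, B=0):
  1. fill(A) -> (A=7 B=0)
Target reached → yes.

Answer: yes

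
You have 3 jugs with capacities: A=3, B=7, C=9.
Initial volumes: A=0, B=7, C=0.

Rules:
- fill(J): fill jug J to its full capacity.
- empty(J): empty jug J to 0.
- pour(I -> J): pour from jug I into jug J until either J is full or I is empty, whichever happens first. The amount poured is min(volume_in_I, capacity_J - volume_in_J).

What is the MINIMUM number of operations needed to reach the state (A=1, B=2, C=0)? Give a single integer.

Answer: 6

Derivation:
BFS from (A=0, B=7, C=0). One shortest path:
  1. fill(A) -> (A=3 B=7 C=0)
  2. pour(B -> C) -> (A=3 B=0 C=7)
  3. pour(A -> C) -> (A=1 B=0 C=9)
  4. pour(C -> B) -> (A=1 B=7 C=2)
  5. empty(B) -> (A=1 B=0 C=2)
  6. pour(C -> B) -> (A=1 B=2 C=0)
Reached target in 6 moves.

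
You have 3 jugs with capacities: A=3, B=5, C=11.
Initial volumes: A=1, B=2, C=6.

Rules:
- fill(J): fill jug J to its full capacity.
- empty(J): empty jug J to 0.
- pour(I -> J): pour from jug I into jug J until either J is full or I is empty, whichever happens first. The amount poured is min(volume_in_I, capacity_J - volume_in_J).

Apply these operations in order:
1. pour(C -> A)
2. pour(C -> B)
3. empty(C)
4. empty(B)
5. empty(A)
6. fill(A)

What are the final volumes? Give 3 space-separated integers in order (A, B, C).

Step 1: pour(C -> A) -> (A=3 B=2 C=4)
Step 2: pour(C -> B) -> (A=3 B=5 C=1)
Step 3: empty(C) -> (A=3 B=5 C=0)
Step 4: empty(B) -> (A=3 B=0 C=0)
Step 5: empty(A) -> (A=0 B=0 C=0)
Step 6: fill(A) -> (A=3 B=0 C=0)

Answer: 3 0 0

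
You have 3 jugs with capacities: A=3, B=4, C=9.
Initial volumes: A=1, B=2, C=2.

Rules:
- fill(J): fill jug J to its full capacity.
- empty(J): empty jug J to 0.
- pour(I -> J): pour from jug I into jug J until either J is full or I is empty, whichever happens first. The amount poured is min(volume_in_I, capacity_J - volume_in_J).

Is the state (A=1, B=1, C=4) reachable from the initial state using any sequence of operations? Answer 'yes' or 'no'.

Answer: no

Derivation:
BFS explored all 153 reachable states.
Reachable set includes: (0,0,0), (0,0,1), (0,0,2), (0,0,3), (0,0,4), (0,0,5), (0,0,6), (0,0,7), (0,0,8), (0,0,9), (0,1,0), (0,1,1) ...
Target (A=1, B=1, C=4) not in reachable set → no.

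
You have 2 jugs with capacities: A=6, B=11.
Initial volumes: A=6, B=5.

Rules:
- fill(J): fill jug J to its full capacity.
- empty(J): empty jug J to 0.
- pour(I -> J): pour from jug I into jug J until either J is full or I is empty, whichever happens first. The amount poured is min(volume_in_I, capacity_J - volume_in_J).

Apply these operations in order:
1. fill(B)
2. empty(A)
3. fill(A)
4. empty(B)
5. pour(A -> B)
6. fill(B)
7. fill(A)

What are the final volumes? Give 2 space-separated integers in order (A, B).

Step 1: fill(B) -> (A=6 B=11)
Step 2: empty(A) -> (A=0 B=11)
Step 3: fill(A) -> (A=6 B=11)
Step 4: empty(B) -> (A=6 B=0)
Step 5: pour(A -> B) -> (A=0 B=6)
Step 6: fill(B) -> (A=0 B=11)
Step 7: fill(A) -> (A=6 B=11)

Answer: 6 11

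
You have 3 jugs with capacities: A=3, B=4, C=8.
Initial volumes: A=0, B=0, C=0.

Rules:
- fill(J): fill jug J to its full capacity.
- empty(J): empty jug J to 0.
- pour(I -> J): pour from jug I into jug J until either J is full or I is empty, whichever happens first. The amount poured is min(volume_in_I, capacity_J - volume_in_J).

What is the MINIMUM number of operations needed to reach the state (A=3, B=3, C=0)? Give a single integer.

BFS from (A=0, B=0, C=0). One shortest path:
  1. fill(A) -> (A=3 B=0 C=0)
  2. pour(A -> B) -> (A=0 B=3 C=0)
  3. fill(A) -> (A=3 B=3 C=0)
Reached target in 3 moves.

Answer: 3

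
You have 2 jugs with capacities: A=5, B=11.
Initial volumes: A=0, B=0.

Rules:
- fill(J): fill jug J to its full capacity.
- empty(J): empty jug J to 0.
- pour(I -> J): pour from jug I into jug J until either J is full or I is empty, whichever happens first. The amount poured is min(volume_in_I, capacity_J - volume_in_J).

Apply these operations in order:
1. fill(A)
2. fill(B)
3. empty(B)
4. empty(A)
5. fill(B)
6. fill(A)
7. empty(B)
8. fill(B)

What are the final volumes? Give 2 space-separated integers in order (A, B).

Answer: 5 11

Derivation:
Step 1: fill(A) -> (A=5 B=0)
Step 2: fill(B) -> (A=5 B=11)
Step 3: empty(B) -> (A=5 B=0)
Step 4: empty(A) -> (A=0 B=0)
Step 5: fill(B) -> (A=0 B=11)
Step 6: fill(A) -> (A=5 B=11)
Step 7: empty(B) -> (A=5 B=0)
Step 8: fill(B) -> (A=5 B=11)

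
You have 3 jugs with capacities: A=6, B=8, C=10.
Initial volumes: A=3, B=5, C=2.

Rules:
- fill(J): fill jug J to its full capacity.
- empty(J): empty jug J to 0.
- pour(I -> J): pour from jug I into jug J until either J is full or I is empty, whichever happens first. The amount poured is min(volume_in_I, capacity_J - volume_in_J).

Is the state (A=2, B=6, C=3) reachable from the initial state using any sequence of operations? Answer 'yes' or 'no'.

BFS explored all 379 reachable states.
Reachable set includes: (0,0,0), (0,0,1), (0,0,2), (0,0,3), (0,0,4), (0,0,5), (0,0,6), (0,0,7), (0,0,8), (0,0,9), (0,0,10), (0,1,0) ...
Target (A=2, B=6, C=3) not in reachable set → no.

Answer: no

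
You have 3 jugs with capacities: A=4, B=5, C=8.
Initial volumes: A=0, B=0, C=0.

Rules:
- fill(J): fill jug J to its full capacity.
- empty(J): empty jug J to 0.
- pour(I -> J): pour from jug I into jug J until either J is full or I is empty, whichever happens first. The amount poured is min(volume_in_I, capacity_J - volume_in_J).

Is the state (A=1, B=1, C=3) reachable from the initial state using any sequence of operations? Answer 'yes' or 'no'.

Answer: no

Derivation:
BFS explored all 186 reachable states.
Reachable set includes: (0,0,0), (0,0,1), (0,0,2), (0,0,3), (0,0,4), (0,0,5), (0,0,6), (0,0,7), (0,0,8), (0,1,0), (0,1,1), (0,1,2) ...
Target (A=1, B=1, C=3) not in reachable set → no.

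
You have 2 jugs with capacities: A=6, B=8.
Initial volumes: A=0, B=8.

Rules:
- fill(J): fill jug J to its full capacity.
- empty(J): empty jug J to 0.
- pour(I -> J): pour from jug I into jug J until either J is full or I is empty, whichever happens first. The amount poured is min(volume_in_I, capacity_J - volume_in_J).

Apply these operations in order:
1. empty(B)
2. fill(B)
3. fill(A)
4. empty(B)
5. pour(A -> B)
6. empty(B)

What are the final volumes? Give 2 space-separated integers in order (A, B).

Answer: 0 0

Derivation:
Step 1: empty(B) -> (A=0 B=0)
Step 2: fill(B) -> (A=0 B=8)
Step 3: fill(A) -> (A=6 B=8)
Step 4: empty(B) -> (A=6 B=0)
Step 5: pour(A -> B) -> (A=0 B=6)
Step 6: empty(B) -> (A=0 B=0)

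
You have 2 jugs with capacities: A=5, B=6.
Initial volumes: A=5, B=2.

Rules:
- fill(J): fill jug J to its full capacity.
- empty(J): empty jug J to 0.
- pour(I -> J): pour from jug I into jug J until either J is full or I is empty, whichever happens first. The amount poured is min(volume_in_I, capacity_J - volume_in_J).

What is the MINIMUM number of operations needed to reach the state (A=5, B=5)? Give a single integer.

BFS from (A=5, B=2). One shortest path:
  1. empty(B) -> (A=5 B=0)
  2. pour(A -> B) -> (A=0 B=5)
  3. fill(A) -> (A=5 B=5)
Reached target in 3 moves.

Answer: 3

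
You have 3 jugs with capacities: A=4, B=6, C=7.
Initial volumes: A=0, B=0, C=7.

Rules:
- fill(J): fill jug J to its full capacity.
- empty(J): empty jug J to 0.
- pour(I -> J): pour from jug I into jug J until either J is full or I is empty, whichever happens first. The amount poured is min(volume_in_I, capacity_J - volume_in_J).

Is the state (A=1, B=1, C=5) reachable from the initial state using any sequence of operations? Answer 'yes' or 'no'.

BFS explored all 190 reachable states.
Reachable set includes: (0,0,0), (0,0,1), (0,0,2), (0,0,3), (0,0,4), (0,0,5), (0,0,6), (0,0,7), (0,1,0), (0,1,1), (0,1,2), (0,1,3) ...
Target (A=1, B=1, C=5) not in reachable set → no.

Answer: no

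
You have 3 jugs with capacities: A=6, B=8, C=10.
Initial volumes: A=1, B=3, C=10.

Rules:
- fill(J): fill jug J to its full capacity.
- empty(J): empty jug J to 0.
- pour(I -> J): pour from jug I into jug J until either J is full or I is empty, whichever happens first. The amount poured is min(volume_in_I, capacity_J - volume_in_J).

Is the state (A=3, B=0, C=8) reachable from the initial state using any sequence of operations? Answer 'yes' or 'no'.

BFS from (A=1, B=3, C=10):
  1. empty(B) -> (A=1 B=0 C=10)
  2. pour(C -> B) -> (A=1 B=8 C=2)
  3. pour(C -> A) -> (A=3 B=8 C=0)
  4. pour(B -> C) -> (A=3 B=0 C=8)
Target reached → yes.

Answer: yes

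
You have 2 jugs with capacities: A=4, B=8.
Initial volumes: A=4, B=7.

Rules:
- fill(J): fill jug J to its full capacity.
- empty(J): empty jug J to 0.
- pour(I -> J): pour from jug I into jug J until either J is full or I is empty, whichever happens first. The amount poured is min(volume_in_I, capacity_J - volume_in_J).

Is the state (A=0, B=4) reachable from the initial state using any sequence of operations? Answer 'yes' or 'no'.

BFS from (A=4, B=7):
  1. empty(B) -> (A=4 B=0)
  2. pour(A -> B) -> (A=0 B=4)
Target reached → yes.

Answer: yes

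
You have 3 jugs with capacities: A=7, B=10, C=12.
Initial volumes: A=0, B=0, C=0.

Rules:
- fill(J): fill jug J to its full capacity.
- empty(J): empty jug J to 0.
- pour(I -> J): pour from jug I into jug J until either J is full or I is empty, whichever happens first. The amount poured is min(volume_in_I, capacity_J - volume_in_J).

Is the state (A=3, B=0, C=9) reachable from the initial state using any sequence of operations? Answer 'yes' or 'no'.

Answer: yes

Derivation:
BFS from (A=0, B=0, C=0):
  1. fill(C) -> (A=0 B=0 C=12)
  2. pour(C -> B) -> (A=0 B=10 C=2)
  3. pour(B -> A) -> (A=7 B=3 C=2)
  4. pour(A -> C) -> (A=0 B=3 C=9)
  5. pour(B -> A) -> (A=3 B=0 C=9)
Target reached → yes.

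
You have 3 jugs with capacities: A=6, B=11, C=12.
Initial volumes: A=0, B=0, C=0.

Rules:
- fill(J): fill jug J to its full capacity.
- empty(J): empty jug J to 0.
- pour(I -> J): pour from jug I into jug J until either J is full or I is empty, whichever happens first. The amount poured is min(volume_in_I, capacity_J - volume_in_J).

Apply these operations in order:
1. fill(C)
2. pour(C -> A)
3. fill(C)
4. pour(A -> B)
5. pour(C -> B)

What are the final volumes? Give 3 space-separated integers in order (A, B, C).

Step 1: fill(C) -> (A=0 B=0 C=12)
Step 2: pour(C -> A) -> (A=6 B=0 C=6)
Step 3: fill(C) -> (A=6 B=0 C=12)
Step 4: pour(A -> B) -> (A=0 B=6 C=12)
Step 5: pour(C -> B) -> (A=0 B=11 C=7)

Answer: 0 11 7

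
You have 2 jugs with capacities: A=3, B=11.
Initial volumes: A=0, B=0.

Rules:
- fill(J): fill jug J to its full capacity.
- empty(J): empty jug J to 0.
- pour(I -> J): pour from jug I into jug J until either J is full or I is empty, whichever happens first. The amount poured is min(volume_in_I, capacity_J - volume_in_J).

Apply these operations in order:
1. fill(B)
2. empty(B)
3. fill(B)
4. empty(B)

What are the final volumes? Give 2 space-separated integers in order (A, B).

Answer: 0 0

Derivation:
Step 1: fill(B) -> (A=0 B=11)
Step 2: empty(B) -> (A=0 B=0)
Step 3: fill(B) -> (A=0 B=11)
Step 4: empty(B) -> (A=0 B=0)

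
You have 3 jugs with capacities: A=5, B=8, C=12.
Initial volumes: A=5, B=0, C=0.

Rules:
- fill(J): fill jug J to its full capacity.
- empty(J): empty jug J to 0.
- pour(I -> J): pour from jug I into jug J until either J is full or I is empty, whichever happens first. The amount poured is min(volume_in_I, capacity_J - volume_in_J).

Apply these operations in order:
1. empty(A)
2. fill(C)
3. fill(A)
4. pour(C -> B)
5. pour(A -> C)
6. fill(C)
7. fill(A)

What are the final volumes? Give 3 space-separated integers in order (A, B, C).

Step 1: empty(A) -> (A=0 B=0 C=0)
Step 2: fill(C) -> (A=0 B=0 C=12)
Step 3: fill(A) -> (A=5 B=0 C=12)
Step 4: pour(C -> B) -> (A=5 B=8 C=4)
Step 5: pour(A -> C) -> (A=0 B=8 C=9)
Step 6: fill(C) -> (A=0 B=8 C=12)
Step 7: fill(A) -> (A=5 B=8 C=12)

Answer: 5 8 12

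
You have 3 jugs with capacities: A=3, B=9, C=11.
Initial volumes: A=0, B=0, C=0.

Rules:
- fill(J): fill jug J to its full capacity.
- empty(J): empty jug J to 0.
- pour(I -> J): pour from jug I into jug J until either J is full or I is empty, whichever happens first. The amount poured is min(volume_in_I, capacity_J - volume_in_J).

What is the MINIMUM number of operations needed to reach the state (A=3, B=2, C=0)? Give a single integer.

BFS from (A=0, B=0, C=0). One shortest path:
  1. fill(A) -> (A=3 B=0 C=0)
  2. fill(C) -> (A=3 B=0 C=11)
  3. pour(C -> B) -> (A=3 B=9 C=2)
  4. empty(B) -> (A=3 B=0 C=2)
  5. pour(C -> B) -> (A=3 B=2 C=0)
Reached target in 5 moves.

Answer: 5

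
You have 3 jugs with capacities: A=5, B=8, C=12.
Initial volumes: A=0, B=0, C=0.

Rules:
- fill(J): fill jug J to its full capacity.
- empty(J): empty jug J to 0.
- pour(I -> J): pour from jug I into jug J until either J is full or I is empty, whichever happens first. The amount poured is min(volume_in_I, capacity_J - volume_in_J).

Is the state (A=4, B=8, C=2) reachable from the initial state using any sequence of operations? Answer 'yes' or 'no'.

BFS from (A=0, B=0, C=0):
  1. fill(C) -> (A=0 B=0 C=12)
  2. pour(C -> A) -> (A=5 B=0 C=7)
  3. empty(A) -> (A=0 B=0 C=7)
  4. pour(C -> B) -> (A=0 B=7 C=0)
  5. fill(C) -> (A=0 B=7 C=12)
  6. pour(C -> A) -> (A=5 B=7 C=7)
  7. empty(A) -> (A=0 B=7 C=7)
  8. pour(C -> A) -> (A=5 B=7 C=2)
  9. pour(A -> B) -> (A=4 B=8 C=2)
Target reached → yes.

Answer: yes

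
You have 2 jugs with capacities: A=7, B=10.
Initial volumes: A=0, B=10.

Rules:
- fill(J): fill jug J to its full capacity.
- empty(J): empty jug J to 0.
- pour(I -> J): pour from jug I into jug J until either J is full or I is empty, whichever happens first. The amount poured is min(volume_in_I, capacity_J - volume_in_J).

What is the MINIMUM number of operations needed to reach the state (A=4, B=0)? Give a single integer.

Answer: 6

Derivation:
BFS from (A=0, B=10). One shortest path:
  1. fill(A) -> (A=7 B=10)
  2. empty(B) -> (A=7 B=0)
  3. pour(A -> B) -> (A=0 B=7)
  4. fill(A) -> (A=7 B=7)
  5. pour(A -> B) -> (A=4 B=10)
  6. empty(B) -> (A=4 B=0)
Reached target in 6 moves.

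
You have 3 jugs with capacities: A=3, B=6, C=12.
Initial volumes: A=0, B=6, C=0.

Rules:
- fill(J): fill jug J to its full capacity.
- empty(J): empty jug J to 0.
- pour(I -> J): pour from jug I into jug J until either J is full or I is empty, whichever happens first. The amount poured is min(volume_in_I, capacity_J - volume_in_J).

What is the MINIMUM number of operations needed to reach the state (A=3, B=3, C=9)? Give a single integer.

BFS from (A=0, B=6, C=0). One shortest path:
  1. fill(C) -> (A=0 B=6 C=12)
  2. pour(B -> A) -> (A=3 B=3 C=12)
  3. empty(A) -> (A=0 B=3 C=12)
  4. pour(C -> A) -> (A=3 B=3 C=9)
Reached target in 4 moves.

Answer: 4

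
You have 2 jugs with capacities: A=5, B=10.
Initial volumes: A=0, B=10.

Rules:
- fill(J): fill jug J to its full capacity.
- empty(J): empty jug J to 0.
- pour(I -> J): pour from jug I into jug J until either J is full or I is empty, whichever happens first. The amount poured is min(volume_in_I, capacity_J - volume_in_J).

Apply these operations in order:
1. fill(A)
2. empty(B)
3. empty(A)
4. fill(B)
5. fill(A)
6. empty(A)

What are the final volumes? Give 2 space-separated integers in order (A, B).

Answer: 0 10

Derivation:
Step 1: fill(A) -> (A=5 B=10)
Step 2: empty(B) -> (A=5 B=0)
Step 3: empty(A) -> (A=0 B=0)
Step 4: fill(B) -> (A=0 B=10)
Step 5: fill(A) -> (A=5 B=10)
Step 6: empty(A) -> (A=0 B=10)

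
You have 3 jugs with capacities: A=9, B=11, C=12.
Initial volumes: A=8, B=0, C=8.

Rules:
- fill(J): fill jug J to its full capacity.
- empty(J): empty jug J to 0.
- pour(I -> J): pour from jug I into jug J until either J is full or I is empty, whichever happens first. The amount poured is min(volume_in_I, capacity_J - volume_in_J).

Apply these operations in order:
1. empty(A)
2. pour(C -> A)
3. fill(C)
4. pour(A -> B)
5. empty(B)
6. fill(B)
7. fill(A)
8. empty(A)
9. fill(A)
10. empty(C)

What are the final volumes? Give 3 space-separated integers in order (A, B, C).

Step 1: empty(A) -> (A=0 B=0 C=8)
Step 2: pour(C -> A) -> (A=8 B=0 C=0)
Step 3: fill(C) -> (A=8 B=0 C=12)
Step 4: pour(A -> B) -> (A=0 B=8 C=12)
Step 5: empty(B) -> (A=0 B=0 C=12)
Step 6: fill(B) -> (A=0 B=11 C=12)
Step 7: fill(A) -> (A=9 B=11 C=12)
Step 8: empty(A) -> (A=0 B=11 C=12)
Step 9: fill(A) -> (A=9 B=11 C=12)
Step 10: empty(C) -> (A=9 B=11 C=0)

Answer: 9 11 0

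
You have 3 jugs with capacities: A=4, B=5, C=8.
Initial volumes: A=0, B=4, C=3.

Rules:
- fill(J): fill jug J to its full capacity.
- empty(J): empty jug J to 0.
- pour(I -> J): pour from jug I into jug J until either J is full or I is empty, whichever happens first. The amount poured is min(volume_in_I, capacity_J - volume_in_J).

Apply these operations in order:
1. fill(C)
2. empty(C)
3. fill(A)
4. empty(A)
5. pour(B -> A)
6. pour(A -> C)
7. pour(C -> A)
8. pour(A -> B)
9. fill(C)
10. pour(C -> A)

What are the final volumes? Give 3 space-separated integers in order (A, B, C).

Step 1: fill(C) -> (A=0 B=4 C=8)
Step 2: empty(C) -> (A=0 B=4 C=0)
Step 3: fill(A) -> (A=4 B=4 C=0)
Step 4: empty(A) -> (A=0 B=4 C=0)
Step 5: pour(B -> A) -> (A=4 B=0 C=0)
Step 6: pour(A -> C) -> (A=0 B=0 C=4)
Step 7: pour(C -> A) -> (A=4 B=0 C=0)
Step 8: pour(A -> B) -> (A=0 B=4 C=0)
Step 9: fill(C) -> (A=0 B=4 C=8)
Step 10: pour(C -> A) -> (A=4 B=4 C=4)

Answer: 4 4 4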